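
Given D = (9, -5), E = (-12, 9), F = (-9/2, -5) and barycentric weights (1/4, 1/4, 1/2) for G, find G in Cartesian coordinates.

G = (1/4)·D + (1/4)·E + (1/2)·F.
x-coordinate: (1/4)·9 + (1/4)·(-12) + (1/2)·(-9/2) = -3.
y-coordinate: (1/4)·(-5) + (1/4)·9 + (1/2)·(-5) = -3/2.

(-3, -3/2)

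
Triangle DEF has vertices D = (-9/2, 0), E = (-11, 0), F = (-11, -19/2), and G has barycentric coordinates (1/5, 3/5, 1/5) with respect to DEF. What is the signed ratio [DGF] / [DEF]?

3/5

The signed ratio [DGF]/[DEF] equals the barycentric coordinate of G at vertex E, which is 3/5.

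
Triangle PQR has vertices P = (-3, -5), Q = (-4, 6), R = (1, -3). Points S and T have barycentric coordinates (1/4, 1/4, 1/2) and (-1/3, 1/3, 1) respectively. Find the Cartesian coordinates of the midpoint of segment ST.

(-7/24, -7/24)

Barycentric coordinates of the midpoint are the average: (-1/24, 7/24, 3/4).
Converting: (-1/24)·P + (7/24)·Q + (3/4)·R = (-7/24, -7/24).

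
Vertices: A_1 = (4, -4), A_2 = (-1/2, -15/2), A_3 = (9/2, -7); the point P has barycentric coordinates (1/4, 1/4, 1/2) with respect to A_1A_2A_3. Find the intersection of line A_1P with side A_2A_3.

(17/6, -43/6)

Line A_1P meets A_2A_3 where the A_1-coordinate vanishes; zeroing P's A_1-weight and renormalizing leaves A_2, A_3-weights 1/4 : 1/2 → (1/3, 2/3).
So Q = (1/3)·A_2 + (2/3)·A_3 = (17/6, -43/6).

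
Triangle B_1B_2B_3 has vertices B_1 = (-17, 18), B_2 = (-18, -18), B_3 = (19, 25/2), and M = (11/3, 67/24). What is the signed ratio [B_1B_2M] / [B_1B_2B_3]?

7/12

[B_1B_2B_3] = ½·((-17)·(-18−(25/2)) + (-18)·(25/2−18) + 19·(18−(-18))) = ½·(1037/2 + 99 + 684) = 2603/4.
[B_1B_2M] = ½·((-17)·(-18−(67/24)) + (-18)·(67/24−18) + (11/3)·(18−(-18))) = ½·(8483/24 + 1095/4 + 132) = 18221/48, so the ratio is (18221/48)/(2603/4) = 7/12.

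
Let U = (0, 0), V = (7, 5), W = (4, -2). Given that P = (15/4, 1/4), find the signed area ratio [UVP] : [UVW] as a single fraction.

1/2

[UVW] = ½·(0·(5−(-2)) + 7·(-2−0) + 4·(0−5)) = ½·(0 − 14 − 20) = -17.
[UVP] = ½·(0·(5−(1/4)) + 7·(1/4−0) + (15/4)·(0−5)) = ½·(0 + 7/4 − 75/4) = -17/2, so the ratio is (-17/2)/(-17) = 1/2.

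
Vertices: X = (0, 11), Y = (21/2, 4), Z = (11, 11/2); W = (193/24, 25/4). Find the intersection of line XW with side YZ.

(193/18, 14/3)

Barycentric coordinates of W with respect to XYZ: (1/4, 5/12, 1/3).
On side YZ the X-coordinate is zero; dropping W's X-weight 1/4 and renormalizing the remaining 5/12 : 1/3 gives weights 5/9, 4/9 on Y, Z.
V = (5/9)·(21/2, 4) + (4/9)·(11, 11/2) = (193/18, 14/3).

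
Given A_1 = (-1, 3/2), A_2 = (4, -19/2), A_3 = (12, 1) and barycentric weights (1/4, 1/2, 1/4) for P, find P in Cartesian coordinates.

P = (1/4)·A_1 + (1/2)·A_2 + (1/4)·A_3.
x-coordinate: (1/4)·(-1) + (1/2)·4 + (1/4)·12 = 19/4.
y-coordinate: (1/4)·(3/2) + (1/2)·(-19/2) + (1/4)·1 = -33/8.

(19/4, -33/8)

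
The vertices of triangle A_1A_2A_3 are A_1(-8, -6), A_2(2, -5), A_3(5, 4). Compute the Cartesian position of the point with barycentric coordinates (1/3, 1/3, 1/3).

P = (1/3)·A_1 + (1/3)·A_2 + (1/3)·A_3.
x-coordinate: (1/3)·(-8) + (1/3)·2 + (1/3)·5 = -1/3.
y-coordinate: (1/3)·(-6) + (1/3)·(-5) + (1/3)·4 = -7/3.

(-1/3, -7/3)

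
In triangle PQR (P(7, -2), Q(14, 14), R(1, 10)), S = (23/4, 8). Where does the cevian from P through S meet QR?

(16/3, 34/3)

Barycentric coordinates of S with respect to PQR: (1/4, 1/4, 1/2).
On side QR the P-coordinate is zero; dropping S's P-weight 1/4 and renormalizing the remaining 1/4 : 1/2 gives weights 1/3, 2/3 on Q, R.
T = (1/3)·(14, 14) + (2/3)·(1, 10) = (16/3, 34/3).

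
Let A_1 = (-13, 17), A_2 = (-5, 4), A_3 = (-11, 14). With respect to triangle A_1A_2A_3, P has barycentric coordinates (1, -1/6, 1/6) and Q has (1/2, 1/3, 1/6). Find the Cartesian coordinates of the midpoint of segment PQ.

Barycentric coordinates of the midpoint are the average: (3/4, 1/12, 1/6).
Converting: (3/4)·A_1 + (1/12)·A_2 + (1/6)·A_3 = (-12, 185/12).

(-12, 185/12)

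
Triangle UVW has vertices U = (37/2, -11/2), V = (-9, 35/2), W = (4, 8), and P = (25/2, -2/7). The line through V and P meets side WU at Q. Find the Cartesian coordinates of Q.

(193/12, -13/4)

Barycentric coordinates of P with respect to UVW: (5/7, 1/7, 1/7).
On side WU the V-coordinate is zero; dropping P's V-weight 1/7 and renormalizing the remaining 1/7 : 5/7 gives weights 1/6, 5/6 on W, U.
Q = (1/6)·(4, 8) + (5/6)·(37/2, -11/2) = (193/12, -13/4).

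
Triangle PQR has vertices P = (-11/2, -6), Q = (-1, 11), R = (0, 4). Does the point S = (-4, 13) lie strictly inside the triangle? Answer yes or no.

no

Barycentric coordinates of S: (38/97, 179/97, -120/97).
The three coordinates are positive, positive, negative; a point is interior exactly when all three are positive.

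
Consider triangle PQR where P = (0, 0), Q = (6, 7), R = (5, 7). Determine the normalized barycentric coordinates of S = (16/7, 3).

(4/7, 1/7, 2/7)

Signed area of the reference triangle: [PQR] = ½·(0·(7−7) + 6·(7−0) + 5·(0−7)) = ½·(0 + 42 − 35) = 7/2.
[SQR] = ½·((16/7)·(7−7) + 6·(7−3) + 5·(3−7)) = ½·(0 + 24 − 20) = 2, so the P-coordinate is 2/(7/2) = 4/7.
[PSR] = ½·(0·(3−7) + (16/7)·(7−0) + 5·(0−3)) = ½·(0 + 16 − 15) = 1/2, so the Q-coordinate is 1/7.
[PQS] = ½·(0·(7−3) + 6·(3−0) + (16/7)·(0−7)) = ½·(0 + 18 − 16) = 1, so the R-coordinate is 2/7.
Check: 4/7 + 1/7 + 2/7 = 1.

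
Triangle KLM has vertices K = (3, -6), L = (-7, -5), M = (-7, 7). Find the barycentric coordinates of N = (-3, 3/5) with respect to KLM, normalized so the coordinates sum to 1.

Signed area of the reference triangle: [KLM] = ½·(3·(-5−7) + (-7)·(7−(-6)) + (-7)·(-6−(-5))) = ½·(-36 − 91 + 7) = -60.
[NLM] = ½·((-3)·(-5−7) + (-7)·(7−(3/5)) + (-7)·(3/5−(-5))) = ½·(36 − 224/5 − 196/5) = -24, so the K-coordinate is (-24)/(-60) = 2/5.
[KNM] = ½·(3·(3/5−7) + (-3)·(7−(-6)) + (-7)·(-6−(3/5))) = ½·(-96/5 − 39 + 231/5) = -6, so the L-coordinate is 1/10.
[KLN] = ½·(3·(-5−(3/5)) + (-7)·(3/5−(-6)) + (-3)·(-6−(-5))) = ½·(-84/5 − 231/5 + 3) = -30, so the M-coordinate is 1/2.

(2/5, 1/10, 1/2)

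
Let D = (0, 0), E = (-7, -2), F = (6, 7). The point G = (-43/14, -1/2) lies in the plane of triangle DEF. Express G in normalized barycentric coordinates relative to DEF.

(3/7, 1/2, 1/14)

Signed area of the reference triangle: [DEF] = ½·(0·(-2−7) + (-7)·(7−0) + 6·(0−(-2))) = ½·(0 − 49 + 12) = -37/2.
[GEF] = ½·((-43/14)·(-2−7) + (-7)·(7−(-1/2)) + 6·(-1/2−(-2))) = ½·(387/14 − 105/2 + 9) = -111/14, so the D-coordinate is (-111/14)/(-37/2) = 3/7.
[DGF] = ½·(0·(-1/2−7) + (-43/14)·(7−0) + 6·(0−(-1/2))) = ½·(0 − 43/2 + 3) = -37/4, so the E-coordinate is 1/2.
[DEG] = ½·(0·(-2−(-1/2)) + (-7)·(-1/2−0) + (-43/14)·(0−(-2))) = ½·(0 + 7/2 − 43/7) = -37/28, so the F-coordinate is 1/14.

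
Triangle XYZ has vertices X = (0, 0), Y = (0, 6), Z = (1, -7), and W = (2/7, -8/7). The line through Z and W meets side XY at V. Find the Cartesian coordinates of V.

(0, 6/5)

Barycentric coordinates of W with respect to XYZ: (4/7, 1/7, 2/7).
On side XY the Z-coordinate is zero; dropping W's Z-weight 2/7 and renormalizing the remaining 4/7 : 1/7 gives weights 4/5, 1/5 on X, Y.
V = (4/5)·(0, 0) + (1/5)·(0, 6) = (0, 6/5).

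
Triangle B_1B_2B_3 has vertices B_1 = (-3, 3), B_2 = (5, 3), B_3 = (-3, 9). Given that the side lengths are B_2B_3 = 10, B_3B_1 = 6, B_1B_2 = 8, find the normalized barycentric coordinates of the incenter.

The incenter has barycentric coordinates proportional to the opposite side lengths: (10 : 6 : 8).
Normalizing by 10+6+8 = 24 gives (5/12, 1/4, 1/3).

(5/12, 1/4, 1/3)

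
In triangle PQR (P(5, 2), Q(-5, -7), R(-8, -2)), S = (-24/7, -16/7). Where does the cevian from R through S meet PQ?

(0, -5/2)

Barycentric coordinates of S with respect to PQR: (2/7, 2/7, 3/7).
On side PQ the R-coordinate is zero; dropping S's R-weight 3/7 and renormalizing the remaining 2/7 : 2/7 gives weights 1/2, 1/2 on P, Q.
T = (1/2)·(5, 2) + (1/2)·(-5, -7) = (0, -5/2).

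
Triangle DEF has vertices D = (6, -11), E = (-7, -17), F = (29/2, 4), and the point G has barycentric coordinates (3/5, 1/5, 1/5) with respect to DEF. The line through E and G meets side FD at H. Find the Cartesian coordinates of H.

(65/8, -29/4)

Line EG meets FD where the E-coordinate vanishes; zeroing G's E-weight and renormalizing leaves F, D-weights 1/5 : 3/5 → (1/4, 3/4).
So H = (1/4)·F + (3/4)·D = (65/8, -29/4).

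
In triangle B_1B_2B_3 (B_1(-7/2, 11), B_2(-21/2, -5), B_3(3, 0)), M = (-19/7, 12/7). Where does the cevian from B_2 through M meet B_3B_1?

Barycentric coordinates of M with respect to B_1B_2B_3: (2/7, 2/7, 3/7).
On side B_3B_1 the B_2-coordinate is zero; dropping M's B_2-weight 2/7 and renormalizing the remaining 3/7 : 2/7 gives weights 3/5, 2/5 on B_3, B_1.
N = (3/5)·(3, 0) + (2/5)·(-7/2, 11) = (2/5, 22/5).

(2/5, 22/5)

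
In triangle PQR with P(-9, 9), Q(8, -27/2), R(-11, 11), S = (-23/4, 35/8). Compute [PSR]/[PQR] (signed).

[PQR] = ½·((-9)·(-27/2−11) + 8·(11−9) + (-11)·(9−(-27/2))) = ½·(441/2 + 16 − 495/2) = -11/2.
[PSR] = ½·((-9)·(35/8−11) + (-23/4)·(11−9) + (-11)·(9−(35/8))) = ½·(477/8 − 23/2 − 407/8) = -11/8, so the ratio is (-11/8)/(-11/2) = 1/4.

1/4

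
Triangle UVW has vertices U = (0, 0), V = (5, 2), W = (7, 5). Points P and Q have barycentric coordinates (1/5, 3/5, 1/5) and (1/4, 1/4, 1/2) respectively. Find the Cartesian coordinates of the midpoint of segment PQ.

(183/40, 13/5)

Barycentric coordinates of the midpoint are the average: (9/40, 17/40, 7/20).
Converting: (9/40)·U + (17/40)·V + (7/20)·W = (183/40, 13/5).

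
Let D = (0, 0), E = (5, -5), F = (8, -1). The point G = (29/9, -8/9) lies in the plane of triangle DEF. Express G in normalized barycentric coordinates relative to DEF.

Signed area of the reference triangle: [DEF] = ½·(0·(-5−(-1)) + 5·(-1−0) + 8·(0−(-5))) = ½·(0 − 5 + 40) = 35/2.
[GEF] = ½·((29/9)·(-5−(-1)) + 5·(-1−(-8/9)) + 8·(-8/9−(-5))) = ½·(-116/9 − 5/9 + 296/9) = 175/18, so the D-coordinate is (175/18)/(35/2) = 5/9.
[DGF] = ½·(0·(-8/9−(-1)) + (29/9)·(-1−0) + 8·(0−(-8/9))) = ½·(0 − 29/9 + 64/9) = 35/18, so the E-coordinate is 1/9.
[DEG] = ½·(0·(-5−(-8/9)) + 5·(-8/9−0) + (29/9)·(0−(-5))) = ½·(0 − 40/9 + 145/9) = 35/6, so the F-coordinate is 1/3.

(5/9, 1/9, 1/3)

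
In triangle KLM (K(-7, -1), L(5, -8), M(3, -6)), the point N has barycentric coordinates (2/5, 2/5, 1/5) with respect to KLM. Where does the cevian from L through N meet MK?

Line LN meets MK where the L-coordinate vanishes; zeroing N's L-weight and renormalizing leaves M, K-weights 1/5 : 2/5 → (1/3, 2/3).
So J = (1/3)·M + (2/3)·K = (-11/3, -8/3).

(-11/3, -8/3)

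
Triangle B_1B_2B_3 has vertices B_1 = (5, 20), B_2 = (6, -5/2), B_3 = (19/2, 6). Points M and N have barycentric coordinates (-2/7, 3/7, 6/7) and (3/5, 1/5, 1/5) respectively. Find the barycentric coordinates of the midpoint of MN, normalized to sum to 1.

Since both coordinate triples sum to 1, the midpoint's barycentrics are the componentwise average.
(-2/7+3/5)/2 = 11/70; similarly 11/35 and 37/70.

(11/70, 11/35, 37/70)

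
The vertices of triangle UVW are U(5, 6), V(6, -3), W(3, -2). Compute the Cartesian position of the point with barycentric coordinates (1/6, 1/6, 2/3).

(23/6, -5/6)

P = (1/6)·U + (1/6)·V + (2/3)·W.
x-coordinate: (1/6)·5 + (1/6)·6 + (2/3)·3 = 23/6.
y-coordinate: (1/6)·6 + (1/6)·(-3) + (2/3)·(-2) = -5/6.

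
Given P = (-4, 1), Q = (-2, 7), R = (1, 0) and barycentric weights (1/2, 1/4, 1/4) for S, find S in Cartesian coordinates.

(-9/4, 9/4)

S = (1/2)·P + (1/4)·Q + (1/4)·R.
x-coordinate: (1/2)·(-4) + (1/4)·(-2) + (1/4)·1 = -9/4.
y-coordinate: (1/2)·1 + (1/4)·7 + (1/4)·0 = 9/4.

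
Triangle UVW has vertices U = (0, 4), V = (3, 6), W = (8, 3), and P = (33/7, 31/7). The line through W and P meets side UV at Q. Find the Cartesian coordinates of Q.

Barycentric coordinates of P with respect to UVW: (1/7, 3/7, 3/7).
On side UV the W-coordinate is zero; dropping P's W-weight 3/7 and renormalizing the remaining 1/7 : 3/7 gives weights 1/4, 3/4 on U, V.
Q = (1/4)·(0, 4) + (3/4)·(3, 6) = (9/4, 11/2).

(9/4, 11/2)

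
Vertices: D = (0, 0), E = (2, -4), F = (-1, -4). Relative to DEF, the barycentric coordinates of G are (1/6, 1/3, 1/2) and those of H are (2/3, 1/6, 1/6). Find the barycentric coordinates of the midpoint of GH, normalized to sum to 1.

(5/12, 1/4, 1/3)

Since both coordinate triples sum to 1, the midpoint's barycentrics are the componentwise average.
(1/6+2/3)/2 = 5/12; similarly 1/4 and 1/3.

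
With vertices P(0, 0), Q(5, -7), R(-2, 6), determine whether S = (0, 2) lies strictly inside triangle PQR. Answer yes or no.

Barycentric coordinates of S: (1/8, 1/4, 5/8).
The three coordinates are positive, positive, positive; a point is interior exactly when all three are positive.

yes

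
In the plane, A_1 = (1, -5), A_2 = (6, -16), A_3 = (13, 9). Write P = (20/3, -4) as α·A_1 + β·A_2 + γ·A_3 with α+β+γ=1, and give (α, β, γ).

Signed area of the reference triangle: [A_1A_2A_3] = ½·(1·(-16−9) + 6·(9−(-5)) + 13·(-5−(-16))) = ½·(-25 + 84 + 143) = 101.
[PA_2A_3] = ½·((20/3)·(-16−9) + 6·(9−(-4)) + 13·(-4−(-16))) = ½·(-500/3 + 78 + 156) = 101/3, so the A_1-coordinate is (101/3)/101 = 1/3.
[A_1PA_3] = ½·(1·(-4−9) + (20/3)·(9−(-5)) + 13·(-5−(-4))) = ½·(-13 + 280/3 − 13) = 101/3, so the A_2-coordinate is 1/3.
[A_1A_2P] = ½·(1·(-16−(-4)) + 6·(-4−(-5)) + (20/3)·(-5−(-16))) = ½·(-12 + 6 + 220/3) = 101/3, so the A_3-coordinate is 1/3.
Check: 1/3 + 1/3 + 1/3 = 1.

(1/3, 1/3, 1/3)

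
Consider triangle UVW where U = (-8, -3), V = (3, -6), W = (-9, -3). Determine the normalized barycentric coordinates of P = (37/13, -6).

(-2/13, 1, 2/13)

Signed area of the reference triangle: [UVW] = ½·((-8)·(-6−(-3)) + 3·(-3−(-3)) + (-9)·(-3−(-6))) = ½·(24 + 0 − 27) = -3/2.
[PVW] = ½·((37/13)·(-6−(-3)) + 3·(-3−(-6)) + (-9)·(-6−(-6))) = ½·(-111/13 + 9 + 0) = 3/13, so the U-coordinate is (3/13)/(-3/2) = -2/13.
[UPW] = ½·((-8)·(-6−(-3)) + (37/13)·(-3−(-3)) + (-9)·(-3−(-6))) = ½·(24 + 0 − 27) = -3/2, so the V-coordinate is 1.
[UVP] = ½·((-8)·(-6−(-6)) + 3·(-6−(-3)) + (37/13)·(-3−(-6))) = ½·(0 − 9 + 111/13) = -3/13, so the W-coordinate is 2/13.
Check: -2/13 + 1 + 2/13 = 1.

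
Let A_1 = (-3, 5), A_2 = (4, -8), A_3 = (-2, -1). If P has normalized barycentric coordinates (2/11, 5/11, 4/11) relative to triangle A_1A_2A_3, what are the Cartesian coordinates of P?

P = (2/11)·A_1 + (5/11)·A_2 + (4/11)·A_3.
x-coordinate: (2/11)·(-3) + (5/11)·4 + (4/11)·(-2) = 6/11.
y-coordinate: (2/11)·5 + (5/11)·(-8) + (4/11)·(-1) = -34/11.

(6/11, -34/11)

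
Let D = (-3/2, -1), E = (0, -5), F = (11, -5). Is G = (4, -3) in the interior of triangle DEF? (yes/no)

Barycentric coordinates of G: (1/2, 3/44, 19/44).
The three coordinates are positive, positive, positive; a point is interior exactly when all three are positive.

yes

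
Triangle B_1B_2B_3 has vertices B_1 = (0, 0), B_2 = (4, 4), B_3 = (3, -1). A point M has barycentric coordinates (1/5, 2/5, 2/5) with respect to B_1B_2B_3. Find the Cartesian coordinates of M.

M = (1/5)·B_1 + (2/5)·B_2 + (2/5)·B_3.
x-coordinate: (1/5)·0 + (2/5)·4 + (2/5)·3 = 14/5.
y-coordinate: (1/5)·0 + (2/5)·4 + (2/5)·(-1) = 6/5.

(14/5, 6/5)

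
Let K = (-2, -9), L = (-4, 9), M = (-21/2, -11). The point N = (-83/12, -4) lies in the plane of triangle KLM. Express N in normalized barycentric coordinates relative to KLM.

(1/6, 1/3, 1/2)

Signed area of the reference triangle: [KLM] = ½·((-2)·(9−(-11)) + (-4)·(-11−(-9)) + (-21/2)·(-9−9)) = ½·(-40 + 8 + 189) = 157/2.
[NLM] = ½·((-83/12)·(9−(-11)) + (-4)·(-11−(-4)) + (-21/2)·(-4−9)) = ½·(-415/3 + 28 + 273/2) = 157/12, so the K-coordinate is (157/12)/(157/2) = 1/6.
[KNM] = ½·((-2)·(-4−(-11)) + (-83/12)·(-11−(-9)) + (-21/2)·(-9−(-4))) = ½·(-14 + 83/6 + 105/2) = 157/6, so the L-coordinate is 1/3.
[KLN] = ½·((-2)·(9−(-4)) + (-4)·(-4−(-9)) + (-83/12)·(-9−9)) = ½·(-26 − 20 + 249/2) = 157/4, so the M-coordinate is 1/2.
Check: 1/6 + 1/3 + 1/2 = 1.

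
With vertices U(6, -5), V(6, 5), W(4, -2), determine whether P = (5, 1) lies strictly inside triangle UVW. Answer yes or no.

Barycentric coordinates of P: (1/20, 9/20, 1/2).
The three coordinates are positive, positive, positive; a point is interior exactly when all three are positive.

yes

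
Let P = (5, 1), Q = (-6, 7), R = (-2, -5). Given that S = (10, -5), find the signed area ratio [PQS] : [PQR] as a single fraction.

[PQR] = ½·(5·(7−(-5)) + (-6)·(-5−1) + (-2)·(1−7)) = ½·(60 + 36 + 12) = 54.
[PQS] = ½·(5·(7−(-5)) + (-6)·(-5−1) + 10·(1−7)) = ½·(60 + 36 − 60) = 18, so the ratio is 18/54 = 1/3.

1/3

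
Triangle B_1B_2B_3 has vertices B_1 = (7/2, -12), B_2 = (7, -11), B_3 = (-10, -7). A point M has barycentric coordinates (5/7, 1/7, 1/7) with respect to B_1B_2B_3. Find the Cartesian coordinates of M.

(29/14, -78/7)

M = (5/7)·B_1 + (1/7)·B_2 + (1/7)·B_3.
x-coordinate: (5/7)·(7/2) + (1/7)·7 + (1/7)·(-10) = 29/14.
y-coordinate: (5/7)·(-12) + (1/7)·(-11) + (1/7)·(-7) = -78/7.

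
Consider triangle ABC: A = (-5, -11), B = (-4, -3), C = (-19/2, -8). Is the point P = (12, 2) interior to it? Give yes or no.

Barycentric coordinates of P: (35/26, 73/26, -41/13).
The three coordinates are positive, positive, negative; a point is interior exactly when all three are positive.

no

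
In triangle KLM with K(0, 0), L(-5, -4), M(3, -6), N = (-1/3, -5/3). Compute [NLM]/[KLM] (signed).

2/3

[KLM] = ½·(0·(-4−(-6)) + (-5)·(-6−0) + 3·(0−(-4))) = ½·(0 + 30 + 12) = 21.
[NLM] = ½·((-1/3)·(-4−(-6)) + (-5)·(-6−(-5/3)) + 3·(-5/3−(-4))) = ½·(-2/3 + 65/3 + 7) = 14, so the ratio is 14/21 = 2/3.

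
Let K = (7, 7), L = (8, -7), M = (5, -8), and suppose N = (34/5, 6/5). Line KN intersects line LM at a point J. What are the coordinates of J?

Barycentric coordinates of N with respect to KLM: (3/5, 1/5, 1/5).
On side LM the K-coordinate is zero; dropping N's K-weight 3/5 and renormalizing the remaining 1/5 : 1/5 gives weights 1/2, 1/2 on L, M.
J = (1/2)·(8, -7) + (1/2)·(5, -8) = (13/2, -15/2).

(13/2, -15/2)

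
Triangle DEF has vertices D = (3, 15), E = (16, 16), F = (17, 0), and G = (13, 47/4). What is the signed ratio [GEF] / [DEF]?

[DEF] = ½·(3·(16−0) + 16·(0−15) + 17·(15−16)) = ½·(48 − 240 − 17) = -209/2.
[GEF] = ½·(13·(16−0) + 16·(0−(47/4)) + 17·(47/4−16)) = ½·(208 − 188 − 289/4) = -209/8, so the ratio is (-209/8)/(-209/2) = 1/4.

1/4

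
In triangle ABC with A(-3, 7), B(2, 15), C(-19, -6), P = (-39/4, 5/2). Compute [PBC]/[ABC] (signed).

1/4

[ABC] = ½·((-3)·(15−(-6)) + 2·(-6−7) + (-19)·(7−15)) = ½·(-63 − 26 + 152) = 63/2.
[PBC] = ½·((-39/4)·(15−(-6)) + 2·(-6−(5/2)) + (-19)·(5/2−15)) = ½·(-819/4 − 17 + 475/2) = 63/8, so the ratio is (63/8)/(63/2) = 1/4.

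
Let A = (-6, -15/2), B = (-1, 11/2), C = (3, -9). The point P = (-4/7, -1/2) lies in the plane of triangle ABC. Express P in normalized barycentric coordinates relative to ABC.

(1/7, 4/7, 2/7)

Signed area of the reference triangle: [ABC] = ½·((-6)·(11/2−(-9)) + (-1)·(-9−(-15/2)) + 3·(-15/2−(11/2))) = ½·(-87 + 3/2 − 39) = -249/4.
[PBC] = ½·((-4/7)·(11/2−(-9)) + (-1)·(-9−(-1/2)) + 3·(-1/2−(11/2))) = ½·(-58/7 + 17/2 − 18) = -249/28, so the A-coordinate is (-249/28)/(-249/4) = 1/7.
[APC] = ½·((-6)·(-1/2−(-9)) + (-4/7)·(-9−(-15/2)) + 3·(-15/2−(-1/2))) = ½·(-51 + 6/7 − 21) = -249/7, so the B-coordinate is 4/7.
[ABP] = ½·((-6)·(11/2−(-1/2)) + (-1)·(-1/2−(-15/2)) + (-4/7)·(-15/2−(11/2))) = ½·(-36 − 7 + 52/7) = -249/14, so the C-coordinate is 2/7.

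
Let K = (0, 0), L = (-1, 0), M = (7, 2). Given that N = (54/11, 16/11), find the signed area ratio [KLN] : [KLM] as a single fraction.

[KLM] = ½·(0·(0−2) + (-1)·(2−0) + 7·(0−0)) = ½·(0 − 2 + 0) = -1.
[KLN] = ½·(0·(0−(16/11)) + (-1)·(16/11−0) + (54/11)·(0−0)) = ½·(0 − 16/11 + 0) = -8/11, so the ratio is (-8/11)/(-1) = 8/11.

8/11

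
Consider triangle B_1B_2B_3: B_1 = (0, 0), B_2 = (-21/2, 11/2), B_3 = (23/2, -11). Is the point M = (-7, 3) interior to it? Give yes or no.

yes

Barycentric coordinates of M: (1/19, 170/209, 28/209).
The three coordinates are positive, positive, positive; a point is interior exactly when all three are positive.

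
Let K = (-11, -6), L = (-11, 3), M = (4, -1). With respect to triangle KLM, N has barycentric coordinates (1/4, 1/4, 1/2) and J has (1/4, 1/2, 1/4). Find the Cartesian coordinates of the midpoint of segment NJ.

(-43/8, -3/4)

Barycentric coordinates of the midpoint are the average: (1/4, 3/8, 3/8).
Converting: (1/4)·K + (3/8)·L + (3/8)·M = (-43/8, -3/4).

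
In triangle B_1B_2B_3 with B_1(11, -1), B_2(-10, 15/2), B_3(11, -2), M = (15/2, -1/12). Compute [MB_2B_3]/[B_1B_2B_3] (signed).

1/3

[B_1B_2B_3] = ½·(11·(15/2−(-2)) + (-10)·(-2−(-1)) + 11·(-1−(15/2))) = ½·(209/2 + 10 − 187/2) = 21/2.
[MB_2B_3] = ½·((15/2)·(15/2−(-2)) + (-10)·(-2−(-1/12)) + 11·(-1/12−(15/2))) = ½·(285/4 + 115/6 − 1001/12) = 7/2, so the ratio is (7/2)/(21/2) = 1/3.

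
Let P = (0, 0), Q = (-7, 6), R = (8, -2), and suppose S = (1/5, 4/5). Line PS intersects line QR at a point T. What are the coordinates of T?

(1/2, 2)

Barycentric coordinates of S with respect to PQR: (3/5, 1/5, 1/5).
On side QR the P-coordinate is zero; dropping S's P-weight 3/5 and renormalizing the remaining 1/5 : 1/5 gives weights 1/2, 1/2 on Q, R.
T = (1/2)·(-7, 6) + (1/2)·(8, -2) = (1/2, 2).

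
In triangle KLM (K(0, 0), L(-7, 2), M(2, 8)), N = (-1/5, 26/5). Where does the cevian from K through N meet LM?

(-1/4, 13/2)

Barycentric coordinates of N with respect to KLM: (1/5, 1/5, 3/5).
On side LM the K-coordinate is zero; dropping N's K-weight 1/5 and renormalizing the remaining 1/5 : 3/5 gives weights 1/4, 3/4 on L, M.
J = (1/4)·(-7, 2) + (3/4)·(2, 8) = (-1/4, 13/2).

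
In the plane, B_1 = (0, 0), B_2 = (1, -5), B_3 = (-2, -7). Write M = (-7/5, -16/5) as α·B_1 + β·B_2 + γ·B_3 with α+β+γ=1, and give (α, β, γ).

(3/5, -1/5, 3/5)

Signed area of the reference triangle: [B_1B_2B_3] = ½·(0·(-5−(-7)) + 1·(-7−0) + (-2)·(0−(-5))) = ½·(0 − 7 − 10) = -17/2.
[MB_2B_3] = ½·((-7/5)·(-5−(-7)) + 1·(-7−(-16/5)) + (-2)·(-16/5−(-5))) = ½·(-14/5 − 19/5 − 18/5) = -51/10, so the B_1-coordinate is (-51/10)/(-17/2) = 3/5.
[B_1MB_3] = ½·(0·(-16/5−(-7)) + (-7/5)·(-7−0) + (-2)·(0−(-16/5))) = ½·(0 + 49/5 − 32/5) = 17/10, so the B_2-coordinate is -1/5.
[B_1B_2M] = ½·(0·(-5−(-16/5)) + 1·(-16/5−0) + (-7/5)·(0−(-5))) = ½·(0 − 16/5 − 7) = -51/10, so the B_3-coordinate is 3/5.
Check: 3/5 − 1/5 + 3/5 = 1.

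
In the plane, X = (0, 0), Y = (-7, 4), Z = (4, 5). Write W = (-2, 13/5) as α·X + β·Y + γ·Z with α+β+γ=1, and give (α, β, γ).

(2/5, 2/5, 1/5)

Signed area of the reference triangle: [XYZ] = ½·(0·(4−5) + (-7)·(5−0) + 4·(0−4)) = ½·(0 − 35 − 16) = -51/2.
[WYZ] = ½·((-2)·(4−5) + (-7)·(5−(13/5)) + 4·(13/5−4)) = ½·(2 − 84/5 − 28/5) = -51/5, so the X-coordinate is (-51/5)/(-51/2) = 2/5.
[XWZ] = ½·(0·(13/5−5) + (-2)·(5−0) + 4·(0−(13/5))) = ½·(0 − 10 − 52/5) = -51/5, so the Y-coordinate is 2/5.
[XYW] = ½·(0·(4−(13/5)) + (-7)·(13/5−0) + (-2)·(0−4)) = ½·(0 − 91/5 + 8) = -51/10, so the Z-coordinate is 1/5.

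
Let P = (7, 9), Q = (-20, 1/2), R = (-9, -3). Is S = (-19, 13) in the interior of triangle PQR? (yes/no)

no

Barycentric coordinates of S: (3/4, 2, -7/4).
The three coordinates are positive, positive, negative; a point is interior exactly when all three are positive.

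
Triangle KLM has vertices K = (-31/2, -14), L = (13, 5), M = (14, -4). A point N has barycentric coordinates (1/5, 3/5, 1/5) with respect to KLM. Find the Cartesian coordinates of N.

(15/2, -3/5)

N = (1/5)·K + (3/5)·L + (1/5)·M.
x-coordinate: (1/5)·(-31/2) + (3/5)·13 + (1/5)·14 = 15/2.
y-coordinate: (1/5)·(-14) + (3/5)·5 + (1/5)·(-4) = -3/5.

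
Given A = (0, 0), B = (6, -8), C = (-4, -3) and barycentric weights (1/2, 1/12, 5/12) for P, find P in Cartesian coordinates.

(-7/6, -23/12)

P = (1/2)·A + (1/12)·B + (5/12)·C.
x-coordinate: (1/2)·0 + (1/12)·6 + (5/12)·(-4) = -7/6.
y-coordinate: (1/2)·0 + (1/12)·(-8) + (5/12)·(-3) = -23/12.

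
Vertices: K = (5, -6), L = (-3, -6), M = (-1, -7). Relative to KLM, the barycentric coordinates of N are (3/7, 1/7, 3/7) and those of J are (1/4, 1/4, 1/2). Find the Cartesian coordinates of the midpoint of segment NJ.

Barycentric coordinates of the midpoint are the average: (19/56, 11/56, 13/28).
Converting: (19/56)·K + (11/56)·L + (13/28)·M = (9/14, -181/28).

(9/14, -181/28)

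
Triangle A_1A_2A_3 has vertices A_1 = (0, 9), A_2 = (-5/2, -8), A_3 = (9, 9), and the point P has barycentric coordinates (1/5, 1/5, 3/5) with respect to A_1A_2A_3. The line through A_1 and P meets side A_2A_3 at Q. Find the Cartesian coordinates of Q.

(49/8, 19/4)

Line A_1P meets A_2A_3 where the A_1-coordinate vanishes; zeroing P's A_1-weight and renormalizing leaves A_2, A_3-weights 1/5 : 3/5 → (1/4, 3/4).
So Q = (1/4)·A_2 + (3/4)·A_3 = (49/8, 19/4).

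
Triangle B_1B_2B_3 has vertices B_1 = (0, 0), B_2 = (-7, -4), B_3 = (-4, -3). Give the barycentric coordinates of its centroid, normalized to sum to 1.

(1/3, 1/3, 1/3)

The centroid is the average of the vertices, so each weight is 1/3.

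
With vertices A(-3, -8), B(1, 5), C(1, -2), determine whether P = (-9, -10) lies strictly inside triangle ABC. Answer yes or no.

no

Barycentric coordinates of P: (5/2, 1, -5/2).
The three coordinates are positive, positive, negative; a point is interior exactly when all three are positive.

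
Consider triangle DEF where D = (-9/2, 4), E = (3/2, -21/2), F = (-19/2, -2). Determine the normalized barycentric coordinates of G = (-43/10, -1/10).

(3/5, 1/5, 1/5)

Signed area of the reference triangle: [DEF] = ½·((-9/2)·(-21/2−(-2)) + (3/2)·(-2−4) + (-19/2)·(4−(-21/2))) = ½·(153/4 − 9 − 551/4) = -217/4.
[GEF] = ½·((-43/10)·(-21/2−(-2)) + (3/2)·(-2−(-1/10)) + (-19/2)·(-1/10−(-21/2))) = ½·(731/20 − 57/20 − 494/5) = -651/20, so the D-coordinate is (-651/20)/(-217/4) = 3/5.
[DGF] = ½·((-9/2)·(-1/10−(-2)) + (-43/10)·(-2−4) + (-19/2)·(4−(-1/10))) = ½·(-171/20 + 129/5 − 779/20) = -217/20, so the E-coordinate is 1/5.
[DEG] = ½·((-9/2)·(-21/2−(-1/10)) + (3/2)·(-1/10−4) + (-43/10)·(4−(-21/2))) = ½·(234/5 − 123/20 − 1247/20) = -217/20, so the F-coordinate is 1/5.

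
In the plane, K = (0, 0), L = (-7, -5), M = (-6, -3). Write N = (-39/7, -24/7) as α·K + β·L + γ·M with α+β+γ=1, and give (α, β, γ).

(1/7, 3/7, 3/7)

Signed area of the reference triangle: [KLM] = ½·(0·(-5−(-3)) + (-7)·(-3−0) + (-6)·(0−(-5))) = ½·(0 + 21 − 30) = -9/2.
[NLM] = ½·((-39/7)·(-5−(-3)) + (-7)·(-3−(-24/7)) + (-6)·(-24/7−(-5))) = ½·(78/7 − 3 − 66/7) = -9/14, so the K-coordinate is (-9/14)/(-9/2) = 1/7.
[KNM] = ½·(0·(-24/7−(-3)) + (-39/7)·(-3−0) + (-6)·(0−(-24/7))) = ½·(0 + 117/7 − 144/7) = -27/14, so the L-coordinate is 3/7.
[KLN] = ½·(0·(-5−(-24/7)) + (-7)·(-24/7−0) + (-39/7)·(0−(-5))) = ½·(0 + 24 − 195/7) = -27/14, so the M-coordinate is 3/7.
Check: 1/7 + 3/7 + 3/7 = 1.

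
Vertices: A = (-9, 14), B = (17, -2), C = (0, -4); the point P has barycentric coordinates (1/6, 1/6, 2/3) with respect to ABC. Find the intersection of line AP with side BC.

(17/5, -18/5)

Line AP meets BC where the A-coordinate vanishes; zeroing P's A-weight and renormalizing leaves B, C-weights 1/6 : 2/3 → (1/5, 4/5).
So Q = (1/5)·B + (4/5)·C = (17/5, -18/5).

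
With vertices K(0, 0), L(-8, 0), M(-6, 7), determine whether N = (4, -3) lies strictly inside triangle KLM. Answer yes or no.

no

Barycentric coordinates of N: (45/28, -5/28, -3/7).
The three coordinates are positive, negative, negative; a point is interior exactly when all three are positive.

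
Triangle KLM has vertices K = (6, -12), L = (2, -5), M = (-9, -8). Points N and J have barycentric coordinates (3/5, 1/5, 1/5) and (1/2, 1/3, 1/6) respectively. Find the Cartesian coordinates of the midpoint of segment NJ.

(131/60, -47/5)

Barycentric coordinates of the midpoint are the average: (11/20, 4/15, 11/60).
Converting: (11/20)·K + (4/15)·L + (11/60)·M = (131/60, -47/5).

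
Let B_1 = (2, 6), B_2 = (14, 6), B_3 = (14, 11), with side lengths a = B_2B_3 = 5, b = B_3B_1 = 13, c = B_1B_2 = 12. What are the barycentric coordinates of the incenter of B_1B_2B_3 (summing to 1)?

(1/6, 13/30, 2/5)

The incenter has barycentric coordinates proportional to the opposite side lengths: (5 : 13 : 12).
Normalizing by 5+13+12 = 30 gives (1/6, 13/30, 2/5).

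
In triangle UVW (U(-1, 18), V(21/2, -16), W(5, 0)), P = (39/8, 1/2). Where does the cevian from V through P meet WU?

(3, 6)

Barycentric coordinates of P with respect to UVW: (1/4, 1/4, 1/2).
On side WU the V-coordinate is zero; dropping P's V-weight 1/4 and renormalizing the remaining 1/2 : 1/4 gives weights 2/3, 1/3 on W, U.
Q = (2/3)·(5, 0) + (1/3)·(-1, 18) = (3, 6).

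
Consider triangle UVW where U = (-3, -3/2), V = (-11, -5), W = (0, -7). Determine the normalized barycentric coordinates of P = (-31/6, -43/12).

Signed area of the reference triangle: [UVW] = ½·((-3)·(-5−(-7)) + (-11)·(-7−(-3/2)) + 0·(-3/2−(-5))) = ½·(-6 + 121/2 + 0) = 109/4.
[PVW] = ½·((-31/6)·(-5−(-7)) + (-11)·(-7−(-43/12)) + 0·(-43/12−(-5))) = ½·(-31/3 + 451/12 + 0) = 109/8, so the U-coordinate is (109/8)/(109/4) = 1/2.
[UPW] = ½·((-3)·(-43/12−(-7)) + (-31/6)·(-7−(-3/2)) + 0·(-3/2−(-43/12))) = ½·(-41/4 + 341/12 + 0) = 109/12, so the V-coordinate is 1/3.
[UVP] = ½·((-3)·(-5−(-43/12)) + (-11)·(-43/12−(-3/2)) + (-31/6)·(-3/2−(-5))) = ½·(17/4 + 275/12 − 217/12) = 109/24, so the W-coordinate is 1/6.

(1/2, 1/3, 1/6)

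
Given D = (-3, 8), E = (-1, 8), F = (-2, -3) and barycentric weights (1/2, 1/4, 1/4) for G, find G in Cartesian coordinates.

G = (1/2)·D + (1/4)·E + (1/4)·F.
x-coordinate: (1/2)·(-3) + (1/4)·(-1) + (1/4)·(-2) = -9/4.
y-coordinate: (1/2)·8 + (1/4)·8 + (1/4)·(-3) = 21/4.

(-9/4, 21/4)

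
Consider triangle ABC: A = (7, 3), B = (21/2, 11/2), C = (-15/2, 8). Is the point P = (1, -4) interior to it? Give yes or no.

no

Barycentric coordinates of P: (779/215, -526/215, -38/215).
The three coordinates are positive, negative, negative; a point is interior exactly when all three are positive.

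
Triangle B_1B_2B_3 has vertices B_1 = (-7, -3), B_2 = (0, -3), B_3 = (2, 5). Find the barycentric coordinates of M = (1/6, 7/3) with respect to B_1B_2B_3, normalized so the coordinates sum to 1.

(1/6, 1/6, 2/3)

Signed area of the reference triangle: [B_1B_2B_3] = ½·((-7)·(-3−5) + 0·(5−(-3)) + 2·(-3−(-3))) = ½·(56 + 0 + 0) = 28.
[MB_2B_3] = ½·((1/6)·(-3−5) + 0·(5−(7/3)) + 2·(7/3−(-3))) = ½·(-4/3 + 0 + 32/3) = 14/3, so the B_1-coordinate is (14/3)/28 = 1/6.
[B_1MB_3] = ½·((-7)·(7/3−5) + (1/6)·(5−(-3)) + 2·(-3−(7/3))) = ½·(56/3 + 4/3 − 32/3) = 14/3, so the B_2-coordinate is 1/6.
[B_1B_2M] = ½·((-7)·(-3−(7/3)) + 0·(7/3−(-3)) + (1/6)·(-3−(-3))) = ½·(112/3 + 0 + 0) = 56/3, so the B_3-coordinate is 2/3.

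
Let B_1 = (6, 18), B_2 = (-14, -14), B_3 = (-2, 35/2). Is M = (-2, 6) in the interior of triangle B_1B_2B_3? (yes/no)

yes

Barycentric coordinates of M: (23/41, 46/123, 8/123).
The three coordinates are positive, positive, positive; a point is interior exactly when all three are positive.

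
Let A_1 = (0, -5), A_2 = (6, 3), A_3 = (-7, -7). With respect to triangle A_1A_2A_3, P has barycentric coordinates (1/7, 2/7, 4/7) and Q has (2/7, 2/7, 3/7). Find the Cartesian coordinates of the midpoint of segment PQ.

Barycentric coordinates of the midpoint are the average: (3/14, 2/7, 1/2).
Converting: (3/14)·A_1 + (2/7)·A_2 + (1/2)·A_3 = (-25/14, -26/7).

(-25/14, -26/7)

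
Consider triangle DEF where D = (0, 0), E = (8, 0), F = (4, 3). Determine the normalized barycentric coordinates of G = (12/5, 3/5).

(3/5, 1/5, 1/5)

Signed area of the reference triangle: [DEF] = ½·(0·(0−3) + 8·(3−0) + 4·(0−0)) = ½·(0 + 24 + 0) = 12.
[GEF] = ½·((12/5)·(0−3) + 8·(3−(3/5)) + 4·(3/5−0)) = ½·(-36/5 + 96/5 + 12/5) = 36/5, so the D-coordinate is (36/5)/12 = 3/5.
[DGF] = ½·(0·(3/5−3) + (12/5)·(3−0) + 4·(0−(3/5))) = ½·(0 + 36/5 − 12/5) = 12/5, so the E-coordinate is 1/5.
[DEG] = ½·(0·(0−(3/5)) + 8·(3/5−0) + (12/5)·(0−0)) = ½·(0 + 24/5 + 0) = 12/5, so the F-coordinate is 1/5.
Check: 3/5 + 1/5 + 1/5 = 1.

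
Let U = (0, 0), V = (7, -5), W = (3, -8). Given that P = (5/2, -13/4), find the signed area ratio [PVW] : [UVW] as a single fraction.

[UVW] = ½·(0·(-5−(-8)) + 7·(-8−0) + 3·(0−(-5))) = ½·(0 − 56 + 15) = -41/2.
[PVW] = ½·((5/2)·(-5−(-8)) + 7·(-8−(-13/4)) + 3·(-13/4−(-5))) = ½·(15/2 − 133/4 + 21/4) = -41/4, so the ratio is (-41/4)/(-41/2) = 1/2.

1/2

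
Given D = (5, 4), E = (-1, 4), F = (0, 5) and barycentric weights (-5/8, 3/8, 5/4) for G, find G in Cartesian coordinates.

(-7/2, 21/4)

G = (-5/8)·D + (3/8)·E + (5/4)·F.
x-coordinate: (-5/8)·5 + (3/8)·(-1) + (5/4)·0 = -7/2.
y-coordinate: (-5/8)·4 + (3/8)·4 + (5/4)·5 = 21/4.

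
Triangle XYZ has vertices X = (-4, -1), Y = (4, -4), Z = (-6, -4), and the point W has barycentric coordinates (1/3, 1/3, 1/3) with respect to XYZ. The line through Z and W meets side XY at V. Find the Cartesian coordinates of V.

(0, -5/2)

Line ZW meets XY where the Z-coordinate vanishes; zeroing W's Z-weight and renormalizing leaves X, Y-weights 1/3 : 1/3 → (1/2, 1/2).
So V = (1/2)·X + (1/2)·Y = (0, -5/2).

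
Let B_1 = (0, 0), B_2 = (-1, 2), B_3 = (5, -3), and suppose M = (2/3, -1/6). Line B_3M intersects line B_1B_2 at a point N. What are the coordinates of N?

(-1/5, 2/5)

Barycentric coordinates of M with respect to B_1B_2B_3: (2/3, 1/6, 1/6).
On side B_1B_2 the B_3-coordinate is zero; dropping M's B_3-weight 1/6 and renormalizing the remaining 2/3 : 1/6 gives weights 4/5, 1/5 on B_1, B_2.
N = (4/5)·(0, 0) + (1/5)·(-1, 2) = (-1/5, 2/5).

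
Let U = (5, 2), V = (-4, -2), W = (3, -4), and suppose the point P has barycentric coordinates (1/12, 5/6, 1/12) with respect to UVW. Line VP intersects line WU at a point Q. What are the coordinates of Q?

Line VP meets WU where the V-coordinate vanishes; zeroing P's V-weight and renormalizing leaves W, U-weights 1/12 : 1/12 → (1/2, 1/2).
So Q = (1/2)·W + (1/2)·U = (4, -1).

(4, -1)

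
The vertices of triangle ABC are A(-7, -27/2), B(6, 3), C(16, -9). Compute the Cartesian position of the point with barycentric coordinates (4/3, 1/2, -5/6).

(-59/3, -9)

P = (4/3)·A + (1/2)·B + (-5/6)·C.
x-coordinate: (4/3)·(-7) + (1/2)·6 + (-5/6)·16 = -59/3.
y-coordinate: (4/3)·(-27/2) + (1/2)·3 + (-5/6)·(-9) = -9.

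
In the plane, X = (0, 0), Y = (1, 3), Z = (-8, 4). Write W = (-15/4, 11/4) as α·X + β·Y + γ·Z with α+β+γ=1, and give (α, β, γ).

Signed area of the reference triangle: [XYZ] = ½·(0·(3−4) + 1·(4−0) + (-8)·(0−3)) = ½·(0 + 4 + 24) = 14.
[WYZ] = ½·((-15/4)·(3−4) + 1·(4−(11/4)) + (-8)·(11/4−3)) = ½·(15/4 + 5/4 + 2) = 7/2, so the X-coordinate is (7/2)/14 = 1/4.
[XWZ] = ½·(0·(11/4−4) + (-15/4)·(4−0) + (-8)·(0−(11/4))) = ½·(0 − 15 + 22) = 7/2, so the Y-coordinate is 1/4.
[XYW] = ½·(0·(3−(11/4)) + 1·(11/4−0) + (-15/4)·(0−3)) = ½·(0 + 11/4 + 45/4) = 7, so the Z-coordinate is 1/2.
Check: 1/4 + 1/4 + 1/2 = 1.

(1/4, 1/4, 1/2)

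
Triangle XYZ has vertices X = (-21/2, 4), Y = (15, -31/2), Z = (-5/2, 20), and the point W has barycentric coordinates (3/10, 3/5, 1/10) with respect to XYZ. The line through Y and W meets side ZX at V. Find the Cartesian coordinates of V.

(-17/2, 8)

Line YW meets ZX where the Y-coordinate vanishes; zeroing W's Y-weight and renormalizing leaves Z, X-weights 1/10 : 3/10 → (1/4, 3/4).
So V = (1/4)·Z + (3/4)·X = (-17/2, 8).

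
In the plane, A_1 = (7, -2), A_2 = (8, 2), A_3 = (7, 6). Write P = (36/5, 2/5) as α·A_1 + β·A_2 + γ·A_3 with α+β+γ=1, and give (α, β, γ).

(3/5, 1/5, 1/5)

Signed area of the reference triangle: [A_1A_2A_3] = ½·(7·(2−6) + 8·(6−(-2)) + 7·(-2−2)) = ½·(-28 + 64 − 28) = 4.
[PA_2A_3] = ½·((36/5)·(2−6) + 8·(6−(2/5)) + 7·(2/5−2)) = ½·(-144/5 + 224/5 − 56/5) = 12/5, so the A_1-coordinate is (12/5)/4 = 3/5.
[A_1PA_3] = ½·(7·(2/5−6) + (36/5)·(6−(-2)) + 7·(-2−(2/5))) = ½·(-196/5 + 288/5 − 84/5) = 4/5, so the A_2-coordinate is 1/5.
[A_1A_2P] = ½·(7·(2−(2/5)) + 8·(2/5−(-2)) + (36/5)·(-2−2)) = ½·(56/5 + 96/5 − 144/5) = 4/5, so the A_3-coordinate is 1/5.
Check: 3/5 + 1/5 + 1/5 = 1.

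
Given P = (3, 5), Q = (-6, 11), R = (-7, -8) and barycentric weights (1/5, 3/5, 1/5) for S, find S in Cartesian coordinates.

S = (1/5)·P + (3/5)·Q + (1/5)·R.
x-coordinate: (1/5)·3 + (3/5)·(-6) + (1/5)·(-7) = -22/5.
y-coordinate: (1/5)·5 + (3/5)·11 + (1/5)·(-8) = 6.

(-22/5, 6)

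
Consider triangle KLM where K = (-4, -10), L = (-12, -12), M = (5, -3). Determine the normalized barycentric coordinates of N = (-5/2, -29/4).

Signed area of the reference triangle: [KLM] = ½·((-4)·(-12−(-3)) + (-12)·(-3−(-10)) + 5·(-10−(-12))) = ½·(36 − 84 + 10) = -19.
[NLM] = ½·((-5/2)·(-12−(-3)) + (-12)·(-3−(-29/4)) + 5·(-29/4−(-12))) = ½·(45/2 − 51 + 95/4) = -19/8, so the K-coordinate is (-19/8)/(-19) = 1/8.
[KNM] = ½·((-4)·(-29/4−(-3)) + (-5/2)·(-3−(-10)) + 5·(-10−(-29/4))) = ½·(17 − 35/2 − 55/4) = -57/8, so the L-coordinate is 3/8.
[KLN] = ½·((-4)·(-12−(-29/4)) + (-12)·(-29/4−(-10)) + (-5/2)·(-10−(-12))) = ½·(19 − 33 − 5) = -19/2, so the M-coordinate is 1/2.

(1/8, 3/8, 1/2)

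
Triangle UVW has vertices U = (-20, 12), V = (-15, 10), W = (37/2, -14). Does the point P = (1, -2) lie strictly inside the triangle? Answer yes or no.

yes

Barycentric coordinates of P: (18/53, 7/53, 28/53).
The three coordinates are positive, positive, positive; a point is interior exactly when all three are positive.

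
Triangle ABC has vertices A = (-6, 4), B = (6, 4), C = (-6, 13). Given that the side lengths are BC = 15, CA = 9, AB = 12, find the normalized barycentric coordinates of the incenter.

The incenter has barycentric coordinates proportional to the opposite side lengths: (15 : 9 : 12).
Normalizing by 15+9+12 = 36 gives (5/12, 1/4, 1/3).

(5/12, 1/4, 1/3)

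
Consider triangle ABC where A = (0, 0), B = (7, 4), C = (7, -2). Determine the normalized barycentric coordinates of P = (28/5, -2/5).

(1/5, 1/5, 3/5)

Signed area of the reference triangle: [ABC] = ½·(0·(4−(-2)) + 7·(-2−0) + 7·(0−4)) = ½·(0 − 14 − 28) = -21.
[PBC] = ½·((28/5)·(4−(-2)) + 7·(-2−(-2/5)) + 7·(-2/5−4)) = ½·(168/5 − 56/5 − 154/5) = -21/5, so the A-coordinate is (-21/5)/(-21) = 1/5.
[APC] = ½·(0·(-2/5−(-2)) + (28/5)·(-2−0) + 7·(0−(-2/5))) = ½·(0 − 56/5 + 14/5) = -21/5, so the B-coordinate is 1/5.
[ABP] = ½·(0·(4−(-2/5)) + 7·(-2/5−0) + (28/5)·(0−4)) = ½·(0 − 14/5 − 112/5) = -63/5, so the C-coordinate is 3/5.
Check: 1/5 + 1/5 + 3/5 = 1.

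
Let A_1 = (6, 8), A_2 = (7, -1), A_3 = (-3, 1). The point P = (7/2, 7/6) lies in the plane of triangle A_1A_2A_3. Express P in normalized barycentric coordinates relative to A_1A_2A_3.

Signed area of the reference triangle: [A_1A_2A_3] = ½·(6·(-1−1) + 7·(1−8) + (-3)·(8−(-1))) = ½·(-12 − 49 − 27) = -44.
[PA_2A_3] = ½·((7/2)·(-1−1) + 7·(1−(7/6)) + (-3)·(7/6−(-1))) = ½·(-7 − 7/6 − 13/2) = -22/3, so the A_1-coordinate is (-22/3)/(-44) = 1/6.
[A_1PA_3] = ½·(6·(7/6−1) + (7/2)·(1−8) + (-3)·(8−(7/6))) = ½·(1 − 49/2 − 41/2) = -22, so the A_2-coordinate is 1/2.
[A_1A_2P] = ½·(6·(-1−(7/6)) + 7·(7/6−8) + (7/2)·(8−(-1))) = ½·(-13 − 287/6 + 63/2) = -44/3, so the A_3-coordinate is 1/3.

(1/6, 1/2, 1/3)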